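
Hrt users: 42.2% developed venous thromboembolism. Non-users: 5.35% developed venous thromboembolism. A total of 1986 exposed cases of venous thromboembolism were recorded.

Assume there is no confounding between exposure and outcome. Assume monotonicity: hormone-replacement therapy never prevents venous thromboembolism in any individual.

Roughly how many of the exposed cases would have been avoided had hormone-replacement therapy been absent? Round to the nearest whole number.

p₁ = 0.422, p₀ = 0.0535.
PN = (p₁ − p₀)/p₁ = (0.422 − 0.0535) / 0.422 ≈ 0.87322.
Attributable cases ≈ PN × (exposed cases) = 0.87322 × 1986 ≈ 1734.22.

about 1734 cases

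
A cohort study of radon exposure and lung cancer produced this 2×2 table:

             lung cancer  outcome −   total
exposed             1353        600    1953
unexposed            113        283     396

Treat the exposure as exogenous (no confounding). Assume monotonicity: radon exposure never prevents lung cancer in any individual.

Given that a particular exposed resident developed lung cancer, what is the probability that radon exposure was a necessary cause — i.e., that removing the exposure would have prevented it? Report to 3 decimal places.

p₁ = P(outcome | exposed) = 1353/1953 = 0.69278
p₀ = P(outcome | unexposed) = 113/396 = 0.28535
Under exogeneity and monotonicity, PN = (p₁ − p₀)/p₁.
PN = (0.69278 − 0.28535) / 0.69278 ≈ 0.5881

PN ≈ 0.588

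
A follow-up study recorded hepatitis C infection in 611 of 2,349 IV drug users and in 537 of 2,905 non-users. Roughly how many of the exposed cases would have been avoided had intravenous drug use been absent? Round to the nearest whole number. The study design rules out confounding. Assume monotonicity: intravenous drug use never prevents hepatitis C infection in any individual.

about 177 cases

p₁ = P(outcome | exposed) = 611/2349 = 0.26011
p₀ = P(outcome | unexposed) = 537/2905 = 0.18485
PN = (p₁ − p₀)/p₁ = (0.26011 − 0.18485) / 0.26011 ≈ 0.28933.
Attributable cases ≈ PN × (exposed cases) = 0.28933 × 611 ≈ 176.78.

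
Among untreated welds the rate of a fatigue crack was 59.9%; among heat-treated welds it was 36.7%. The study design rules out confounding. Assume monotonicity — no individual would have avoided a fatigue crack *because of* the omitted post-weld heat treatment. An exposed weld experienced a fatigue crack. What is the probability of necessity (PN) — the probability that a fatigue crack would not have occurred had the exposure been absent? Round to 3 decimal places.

PN ≈ 0.387

p₁ = 0.599, p₀ = 0.367.
Under exogeneity and monotonicity, PN = (p₁ − p₀) / p₁.
PN = (0.599 − 0.367) / 0.599 = 0.232 / 0.599 ≈ 0.3873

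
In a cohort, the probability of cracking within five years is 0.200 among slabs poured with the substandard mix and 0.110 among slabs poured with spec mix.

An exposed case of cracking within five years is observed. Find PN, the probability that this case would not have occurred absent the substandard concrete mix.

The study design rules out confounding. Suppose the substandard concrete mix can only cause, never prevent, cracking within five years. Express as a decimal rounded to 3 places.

PN ≈ 0.450

Let p₁ = 0.2, p₀ = 0.11.
Under exogeneity and monotonicity, PN = (p₁ − p₀) / p₁.
PN = (0.2 − 0.11) / 0.2 = 0.09 / 0.2 ≈ 0.4500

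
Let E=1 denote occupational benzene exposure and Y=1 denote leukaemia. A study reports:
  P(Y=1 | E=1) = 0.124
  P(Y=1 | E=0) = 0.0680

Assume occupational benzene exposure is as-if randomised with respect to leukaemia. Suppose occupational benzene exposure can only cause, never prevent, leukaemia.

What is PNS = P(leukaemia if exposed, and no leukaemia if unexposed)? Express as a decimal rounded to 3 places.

PNS ≈ 0.056

Let p₁ = 0.124, p₀ = 0.068.
Under exogeneity and monotonicity, PNS = p₁ − p₀.
PNS = 0.124 − 0.068 = 0.056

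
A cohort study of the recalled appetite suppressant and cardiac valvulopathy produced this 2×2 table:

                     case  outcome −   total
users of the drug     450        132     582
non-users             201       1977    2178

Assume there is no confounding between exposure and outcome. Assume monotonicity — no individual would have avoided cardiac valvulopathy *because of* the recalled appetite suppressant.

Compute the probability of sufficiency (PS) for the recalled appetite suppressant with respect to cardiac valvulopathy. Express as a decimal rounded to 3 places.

p₁ = P(outcome | exposed) = 450/582 = 0.7732
p₀ = P(outcome | unexposed) = 201/2178 = 0.092287
Under exogeneity and monotonicity, PS = (p₁ − p₀)/(1 − p₀).
PS = (0.7732 − 0.092287) / 0.90771 ≈ 0.7501

PS ≈ 0.750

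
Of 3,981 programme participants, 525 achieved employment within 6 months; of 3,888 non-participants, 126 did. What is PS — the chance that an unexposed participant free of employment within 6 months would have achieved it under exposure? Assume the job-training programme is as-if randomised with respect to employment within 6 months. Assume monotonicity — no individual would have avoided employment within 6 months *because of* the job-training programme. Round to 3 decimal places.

PS ≈ 0.103

p₁ = P(outcome | exposed) = 525/3981 = 0.13188
p₀ = P(outcome | unexposed) = 126/3888 = 0.032407
Under exogeneity and monotonicity, PS = (p₁ − p₀) / (1 − p₀).
PS = (0.13188 − 0.032407) / (1 − 0.032407) = 0.099469 / 0.96759 ≈ 0.1028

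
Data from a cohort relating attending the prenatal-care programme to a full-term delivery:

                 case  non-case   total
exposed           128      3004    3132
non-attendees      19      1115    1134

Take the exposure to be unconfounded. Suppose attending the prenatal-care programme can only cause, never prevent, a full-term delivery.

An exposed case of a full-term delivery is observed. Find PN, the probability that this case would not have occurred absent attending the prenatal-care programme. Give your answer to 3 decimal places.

p₁ = P(outcome | exposed) = 128/3132 = 0.040868
p₀ = P(outcome | unexposed) = 19/1134 = 0.016755
Under exogeneity and monotonicity, PN = (p₁ − p₀) / p₁.
PN = (0.040868 − 0.016755) / 0.040868 = 0.024114 / 0.040868 ≈ 0.5900

PN ≈ 0.590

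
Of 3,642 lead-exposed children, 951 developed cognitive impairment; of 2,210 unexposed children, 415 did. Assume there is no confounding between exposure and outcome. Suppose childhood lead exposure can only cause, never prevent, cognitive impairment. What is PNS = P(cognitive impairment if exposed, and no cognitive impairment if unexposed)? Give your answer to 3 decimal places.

p₁ = P(outcome | exposed) = 951/3642 = 0.26112
p₀ = P(outcome | unexposed) = 415/2210 = 0.18778
Under exogeneity and monotonicity, PNS = p₁ − p₀.
PNS = 0.26112 − 0.18778 = 0.073337

PNS ≈ 0.073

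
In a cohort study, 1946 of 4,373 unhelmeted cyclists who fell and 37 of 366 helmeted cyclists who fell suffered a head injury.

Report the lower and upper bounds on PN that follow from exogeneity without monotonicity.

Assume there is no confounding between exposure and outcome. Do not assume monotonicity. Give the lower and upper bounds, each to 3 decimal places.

p₁ = P(outcome | exposed) = 1946/4373 = 0.445
p₀ = P(outcome | unexposed) = 37/366 = 0.10109
Under exogeneity alone the bounds on PN are max{0,(p₁−p₀)/p₁} ≤ PN ≤ min{1,(1−p₀)/p₁}.
  lower = (p₁ − p₀)/p₁ = 0.34391 / 0.445 ≈ 0.7728
  upper = min{1, (1 − p₀)/p₁} = 0.89891 / 0.445 ≈ 2.0200 → capped at 1

0.773 ≤ PN ≤ 1.000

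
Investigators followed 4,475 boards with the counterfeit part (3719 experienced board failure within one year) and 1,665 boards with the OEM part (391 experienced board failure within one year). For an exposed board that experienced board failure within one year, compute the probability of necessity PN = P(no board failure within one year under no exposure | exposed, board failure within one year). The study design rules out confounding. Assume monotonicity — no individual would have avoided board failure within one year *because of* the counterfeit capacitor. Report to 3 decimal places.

PN ≈ 0.717

p₁ = P(outcome | exposed) = 3719/4475 = 0.83106
p₀ = P(outcome | unexposed) = 391/1665 = 0.23483
Under exogeneity and monotonicity, PN = (p₁ − p₀) / p₁.
PN = (0.83106 − 0.23483) / 0.83106 = 0.59623 / 0.83106 ≈ 0.7174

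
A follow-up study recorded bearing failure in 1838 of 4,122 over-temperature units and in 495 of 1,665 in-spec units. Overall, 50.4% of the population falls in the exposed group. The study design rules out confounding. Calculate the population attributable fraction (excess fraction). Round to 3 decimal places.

p₁ = P(outcome | exposed) = 1838/4122 = 0.4459
p₀ = P(outcome | unexposed) = 495/1665 = 0.2973
Overall risk P(Y=1) = π·p₁ + (1−π)·p₀ = 0.504×0.4459 + 0.496×0.2973 = 0.37219.
Under exogeneity, PAF = [P(Y=1) − p₀] / P(Y=1).
PAF = (0.37219 − 0.2973) / 0.37219 ≈ 0.2012

PAF ≈ 0.201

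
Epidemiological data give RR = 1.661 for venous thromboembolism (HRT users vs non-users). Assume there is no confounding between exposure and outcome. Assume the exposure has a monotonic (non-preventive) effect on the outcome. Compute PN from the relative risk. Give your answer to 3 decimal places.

PN ≈ 0.398

Under exogeneity and monotonicity, PN = (RR − 1) / RR = 1 − 1/RR.
PN = (1.661 − 1) / 1.661 = 0.661 / 1.661 ≈ 0.3980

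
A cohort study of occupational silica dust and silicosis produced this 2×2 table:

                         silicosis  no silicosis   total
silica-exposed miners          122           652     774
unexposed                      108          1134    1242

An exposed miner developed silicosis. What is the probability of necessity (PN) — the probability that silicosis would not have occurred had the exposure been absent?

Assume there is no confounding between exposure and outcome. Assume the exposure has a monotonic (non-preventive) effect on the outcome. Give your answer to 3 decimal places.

p₁ = P(outcome | exposed) = 122/774 = 0.15762
p₀ = P(outcome | unexposed) = 108/1242 = 0.086957
Under exogeneity and monotonicity, PN = (p₁ − p₀) / p₁.
PN = (0.15762 − 0.086957) / 0.15762 = 0.070666 / 0.15762 ≈ 0.4483

PN ≈ 0.448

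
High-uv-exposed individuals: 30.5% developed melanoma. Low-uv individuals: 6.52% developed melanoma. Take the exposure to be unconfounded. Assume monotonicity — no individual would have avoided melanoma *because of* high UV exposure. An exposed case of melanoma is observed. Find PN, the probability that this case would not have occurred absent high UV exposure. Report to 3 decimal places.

PN ≈ 0.786

p₁ = 0.305, p₀ = 0.0652.
Under exogeneity and monotonicity, PN = (p₁ − p₀) / p₁.
PN = (0.305 − 0.0652) / 0.305 = 0.2398 / 0.305 ≈ 0.7862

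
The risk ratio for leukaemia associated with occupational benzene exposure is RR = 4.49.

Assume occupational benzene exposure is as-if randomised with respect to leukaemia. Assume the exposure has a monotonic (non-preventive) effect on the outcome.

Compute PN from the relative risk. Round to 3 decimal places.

Under exogeneity and monotonicity, PN = (RR − 1) / RR = 1 − 1/RR.
PN = (4.49 − 1) / 4.49 = 3.49 / 4.49 ≈ 0.7773

PN ≈ 0.777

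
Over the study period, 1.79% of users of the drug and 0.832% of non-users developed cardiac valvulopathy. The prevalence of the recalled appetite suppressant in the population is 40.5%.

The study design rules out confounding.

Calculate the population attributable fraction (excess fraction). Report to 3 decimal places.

PAF ≈ 0.318

p₁ = 0.0179, p₀ = 0.00832.
Overall risk P(Y=1) = π·p₁ + (1−π)·p₀ = 0.405×0.0179 + 0.595×0.00832 = 0.0122.
Under exogeneity, PAF = [P(Y=1) − p₀] / P(Y=1).
PAF = (0.0122 − 0.00832) / 0.0122 ≈ 0.3180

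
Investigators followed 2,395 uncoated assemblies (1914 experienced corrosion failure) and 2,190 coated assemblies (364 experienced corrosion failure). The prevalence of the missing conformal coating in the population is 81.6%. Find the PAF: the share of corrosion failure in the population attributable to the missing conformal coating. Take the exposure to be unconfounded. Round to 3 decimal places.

PAF ≈ 0.757

p₁ = P(outcome | exposed) = 1914/2395 = 0.79916
p₀ = P(outcome | unexposed) = 364/2190 = 0.16621
Overall risk P(Y=1) = π·p₁ + (1−π)·p₀ = 0.816×0.79916 + 0.184×0.16621 = 0.6827.
Under exogeneity, PAF = [P(Y=1) − p₀] / P(Y=1).
PAF = (0.6827 − 0.16621) / 0.6827 ≈ 0.7565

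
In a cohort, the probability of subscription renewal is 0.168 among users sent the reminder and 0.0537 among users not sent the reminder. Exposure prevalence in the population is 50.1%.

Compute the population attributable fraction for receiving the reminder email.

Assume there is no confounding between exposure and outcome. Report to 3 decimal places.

PAF ≈ 0.516

Let p₁ = 0.168, p₀ = 0.0537.
Overall risk P(Y=1) = π·p₁ + (1−π)·p₀ = 0.501×0.168 + 0.499×0.0537 = 0.11096.
Under exogeneity, PAF = [P(Y=1) − p₀] / P(Y=1).
PAF = (0.11096 − 0.0537) / 0.11096 ≈ 0.5161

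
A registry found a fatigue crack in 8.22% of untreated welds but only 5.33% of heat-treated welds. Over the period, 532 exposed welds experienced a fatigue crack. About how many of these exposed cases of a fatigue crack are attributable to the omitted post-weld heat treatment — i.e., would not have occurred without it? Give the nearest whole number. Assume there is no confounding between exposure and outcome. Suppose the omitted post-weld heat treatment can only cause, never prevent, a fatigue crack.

about 187 cases

p₁ = 0.0822, p₀ = 0.0533.
PN = (p₁ − p₀)/p₁ = (0.0822 − 0.0533) / 0.0822 ≈ 0.35158.
Attributable cases ≈ PN × (exposed cases) = 0.35158 × 532 ≈ 187.04.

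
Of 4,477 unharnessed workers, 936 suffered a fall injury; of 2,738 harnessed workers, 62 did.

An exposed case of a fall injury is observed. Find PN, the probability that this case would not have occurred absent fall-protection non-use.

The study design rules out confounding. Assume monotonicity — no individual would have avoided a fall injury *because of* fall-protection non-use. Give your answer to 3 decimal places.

p₁ = P(outcome | exposed) = 936/4477 = 0.20907
p₀ = P(outcome | unexposed) = 62/2738 = 0.022644
Under exogeneity and monotonicity, PN = (p₁ − p₀) / p₁.
PN = (0.20907 − 0.022644) / 0.20907 = 0.18642 / 0.20907 ≈ 0.8917

PN ≈ 0.892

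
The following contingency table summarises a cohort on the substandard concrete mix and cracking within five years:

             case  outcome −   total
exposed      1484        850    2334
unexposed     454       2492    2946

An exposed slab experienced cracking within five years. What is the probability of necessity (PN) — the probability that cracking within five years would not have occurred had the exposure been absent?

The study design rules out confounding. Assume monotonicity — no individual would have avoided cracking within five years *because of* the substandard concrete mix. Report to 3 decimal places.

PN ≈ 0.758

p₁ = P(outcome | exposed) = 1484/2334 = 0.63582
p₀ = P(outcome | unexposed) = 454/2946 = 0.15411
Under exogeneity and monotonicity, PN = (p₁ − p₀)/p₁.
PN = (0.63582 − 0.15411) / 0.63582 ≈ 0.7576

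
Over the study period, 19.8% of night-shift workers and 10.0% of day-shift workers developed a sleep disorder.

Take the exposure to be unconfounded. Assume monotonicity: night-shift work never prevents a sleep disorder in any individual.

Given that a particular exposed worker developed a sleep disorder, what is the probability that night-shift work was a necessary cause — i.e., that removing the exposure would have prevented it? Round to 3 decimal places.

PN ≈ 0.495

p₁ = 0.198, p₀ = 0.1.
Under exogeneity and monotonicity, PN = (p₁ − p₀) / p₁.
PN = (0.198 − 0.1) / 0.198 = 0.098 / 0.198 ≈ 0.4949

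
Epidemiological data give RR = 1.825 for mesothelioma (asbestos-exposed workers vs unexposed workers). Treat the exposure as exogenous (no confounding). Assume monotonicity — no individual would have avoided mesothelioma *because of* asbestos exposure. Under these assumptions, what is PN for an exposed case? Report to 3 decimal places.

Under exogeneity and monotonicity, PN = (RR − 1) / RR = 1 − 1/RR.
PN = (1.825 − 1) / 1.825 = 0.825 / 1.825 ≈ 0.4521

PN ≈ 0.452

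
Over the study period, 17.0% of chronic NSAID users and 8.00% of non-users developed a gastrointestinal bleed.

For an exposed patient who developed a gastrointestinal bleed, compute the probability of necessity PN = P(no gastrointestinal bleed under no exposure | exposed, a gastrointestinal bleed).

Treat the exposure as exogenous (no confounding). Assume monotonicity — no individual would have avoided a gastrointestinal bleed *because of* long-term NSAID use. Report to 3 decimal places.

PN ≈ 0.529

p₁ = 0.17, p₀ = 0.08.
Under exogeneity and monotonicity, PN = (p₁ − p₀) / p₁.
PN = (0.17 − 0.08) / 0.17 = 0.09 / 0.17 ≈ 0.5294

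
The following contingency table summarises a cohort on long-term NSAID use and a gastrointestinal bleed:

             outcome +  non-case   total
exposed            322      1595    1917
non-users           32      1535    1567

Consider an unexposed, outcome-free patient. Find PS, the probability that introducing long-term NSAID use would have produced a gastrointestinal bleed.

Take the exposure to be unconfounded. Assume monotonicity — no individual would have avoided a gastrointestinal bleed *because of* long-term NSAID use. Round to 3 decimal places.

p₁ = P(outcome | exposed) = 322/1917 = 0.16797
p₀ = P(outcome | unexposed) = 32/1567 = 0.020421
Under exogeneity and monotonicity, PS = (p₁ − p₀) / (1 − p₀).
PS = (0.16797 − 0.020421) / (1 − 0.020421) = 0.14755 / 0.97958 ≈ 0.1506

PS ≈ 0.151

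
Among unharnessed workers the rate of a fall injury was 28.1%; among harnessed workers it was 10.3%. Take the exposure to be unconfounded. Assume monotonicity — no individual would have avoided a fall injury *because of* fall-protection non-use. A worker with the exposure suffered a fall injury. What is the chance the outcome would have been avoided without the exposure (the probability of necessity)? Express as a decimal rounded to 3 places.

p₁ = 0.281, p₀ = 0.103.
Under exogeneity and monotonicity, PN = (p₁ − p₀) / p₁.
PN = (0.281 − 0.103) / 0.281 = 0.178 / 0.281 ≈ 0.6335

PN ≈ 0.633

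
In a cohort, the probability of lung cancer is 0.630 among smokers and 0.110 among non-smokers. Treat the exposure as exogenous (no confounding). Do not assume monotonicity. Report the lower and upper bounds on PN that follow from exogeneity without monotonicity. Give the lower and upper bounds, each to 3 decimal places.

Let p₁ = 0.63, p₀ = 0.11.
Under exogeneity alone the bounds on PN are max{0,(p₁−p₀)/p₁} ≤ PN ≤ min{1,(1−p₀)/p₁}.
  lower = (p₁ − p₀)/p₁ = 0.52 / 0.63 ≈ 0.8254
  upper = min{1, (1 − p₀)/p₁} = 0.89 / 0.63 ≈ 1.4127 → capped at 1

0.825 ≤ PN ≤ 1.000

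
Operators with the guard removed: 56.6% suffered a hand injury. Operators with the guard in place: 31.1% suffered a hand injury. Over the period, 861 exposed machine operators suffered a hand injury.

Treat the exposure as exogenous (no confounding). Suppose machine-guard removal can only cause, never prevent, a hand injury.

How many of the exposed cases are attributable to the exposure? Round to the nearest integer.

about 388 cases

p₁ = 0.566, p₀ = 0.311.
PN = (p₁ − p₀)/p₁ = (0.566 − 0.311) / 0.566 ≈ 0.45053.
Attributable cases ≈ PN × (exposed cases) = 0.45053 × 861 ≈ 387.91.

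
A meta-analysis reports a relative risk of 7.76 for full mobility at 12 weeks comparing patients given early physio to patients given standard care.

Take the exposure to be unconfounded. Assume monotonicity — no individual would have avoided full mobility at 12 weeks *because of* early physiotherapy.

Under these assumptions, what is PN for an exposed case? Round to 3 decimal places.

PN ≈ 0.871

Under exogeneity and monotonicity, PN = (RR − 1) / RR = 1 − 1/RR.
PN = (7.76 − 1) / 7.76 = 6.76 / 7.76 ≈ 0.8711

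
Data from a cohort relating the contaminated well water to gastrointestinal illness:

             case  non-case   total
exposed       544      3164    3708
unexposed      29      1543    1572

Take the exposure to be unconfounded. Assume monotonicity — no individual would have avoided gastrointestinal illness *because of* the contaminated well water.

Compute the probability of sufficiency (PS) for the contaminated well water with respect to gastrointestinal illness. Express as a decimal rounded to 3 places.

PS ≈ 0.131

p₁ = P(outcome | exposed) = 544/3708 = 0.14671
p₀ = P(outcome | unexposed) = 29/1572 = 0.018448
Under exogeneity and monotonicity, PS = (p₁ − p₀)/(1 − p₀).
PS = (0.14671 − 0.018448) / 0.98155 ≈ 0.1307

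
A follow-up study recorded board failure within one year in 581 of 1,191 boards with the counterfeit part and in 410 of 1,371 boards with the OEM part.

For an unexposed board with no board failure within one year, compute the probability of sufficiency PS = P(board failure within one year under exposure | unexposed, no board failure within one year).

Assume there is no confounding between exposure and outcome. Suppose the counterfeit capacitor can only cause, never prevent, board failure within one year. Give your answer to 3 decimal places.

PS ≈ 0.269

p₁ = P(outcome | exposed) = 581/1191 = 0.48783
p₀ = P(outcome | unexposed) = 410/1371 = 0.29905
Under exogeneity and monotonicity, PS = (p₁ − p₀) / (1 − p₀).
PS = (0.48783 − 0.29905) / (1 − 0.29905) = 0.18877 / 0.70095 ≈ 0.2693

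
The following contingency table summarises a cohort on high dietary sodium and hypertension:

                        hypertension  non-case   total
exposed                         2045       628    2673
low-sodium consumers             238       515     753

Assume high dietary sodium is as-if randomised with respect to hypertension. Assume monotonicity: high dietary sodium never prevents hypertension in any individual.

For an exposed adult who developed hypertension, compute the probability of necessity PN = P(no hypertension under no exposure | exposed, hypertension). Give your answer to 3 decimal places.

PN ≈ 0.587

p₁ = P(outcome | exposed) = 2045/2673 = 0.76506
p₀ = P(outcome | unexposed) = 238/753 = 0.31607
Under exogeneity and monotonicity, PN = (p₁ − p₀) / p₁.
PN = (0.76506 − 0.31607) / 0.76506 = 0.44899 / 0.76506 ≈ 0.5869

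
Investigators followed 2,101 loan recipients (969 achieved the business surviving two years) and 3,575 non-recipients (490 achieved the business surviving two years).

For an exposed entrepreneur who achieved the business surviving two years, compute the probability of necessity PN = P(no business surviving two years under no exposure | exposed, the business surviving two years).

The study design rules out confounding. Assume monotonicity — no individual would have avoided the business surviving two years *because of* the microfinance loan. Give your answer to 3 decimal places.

p₁ = P(outcome | exposed) = 969/2101 = 0.46121
p₀ = P(outcome | unexposed) = 490/3575 = 0.13706
Under exogeneity and monotonicity, PN = (p₁ − p₀) / p₁.
PN = (0.46121 − 0.13706) / 0.46121 = 0.32415 / 0.46121 ≈ 0.7028

PN ≈ 0.703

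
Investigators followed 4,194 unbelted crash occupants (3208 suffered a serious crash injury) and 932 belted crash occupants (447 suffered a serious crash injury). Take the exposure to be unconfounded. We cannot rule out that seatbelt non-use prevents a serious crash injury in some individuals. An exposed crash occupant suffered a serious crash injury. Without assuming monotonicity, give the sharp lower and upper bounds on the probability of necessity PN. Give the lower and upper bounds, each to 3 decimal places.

0.373 ≤ PN ≤ 0.680

p₁ = P(outcome | exposed) = 3208/4194 = 0.7649
p₀ = P(outcome | unexposed) = 447/932 = 0.47961
Under exogeneity alone the bounds on PN are max{0,(p₁−p₀)/p₁} ≤ PN ≤ min{1,(1−p₀)/p₁}.
  lower = (p₁ − p₀)/p₁ = 0.28529 / 0.7649 ≈ 0.3730
  upper = min{1, (1 − p₀)/p₁} = 0.52039 / 0.7649 ≈ 0.6803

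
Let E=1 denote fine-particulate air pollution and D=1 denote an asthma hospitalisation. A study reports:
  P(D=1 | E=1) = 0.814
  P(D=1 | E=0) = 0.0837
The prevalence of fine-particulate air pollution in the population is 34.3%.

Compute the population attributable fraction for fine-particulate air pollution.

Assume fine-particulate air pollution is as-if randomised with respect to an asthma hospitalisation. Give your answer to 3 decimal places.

PAF ≈ 0.750

Let p₁ = 0.814, p₀ = 0.0837.
Overall risk P(Y=1) = π·p₁ + (1−π)·p₀ = 0.343×0.814 + 0.657×0.0837 = 0.33419.
Under exogeneity, PAF = [P(Y=1) − p₀] / P(Y=1).
PAF = (0.33419 − 0.0837) / 0.33419 ≈ 0.7495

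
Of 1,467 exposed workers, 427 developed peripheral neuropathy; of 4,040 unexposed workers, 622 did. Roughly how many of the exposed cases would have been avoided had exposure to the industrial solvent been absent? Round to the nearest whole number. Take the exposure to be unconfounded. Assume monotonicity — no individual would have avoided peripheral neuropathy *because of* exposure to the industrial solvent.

about 201 cases

p₁ = P(outcome | exposed) = 427/1467 = 0.29107
p₀ = P(outcome | unexposed) = 622/4040 = 0.15396
PN = (p₁ − p₀)/p₁ = (0.29107 − 0.15396) / 0.29107 ≈ 0.47105.
Attributable cases ≈ PN × (exposed cases) = 0.47105 × 427 ≈ 201.14.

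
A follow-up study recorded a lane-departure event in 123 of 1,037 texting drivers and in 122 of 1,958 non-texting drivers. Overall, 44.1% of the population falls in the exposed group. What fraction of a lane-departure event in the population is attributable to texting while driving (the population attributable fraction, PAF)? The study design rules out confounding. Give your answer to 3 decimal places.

p₁ = P(outcome | exposed) = 123/1037 = 0.11861
p₀ = P(outcome | unexposed) = 122/1958 = 0.062308
Overall risk P(Y=1) = π·p₁ + (1−π)·p₀ = 0.441×0.11861 + 0.559×0.062308 = 0.087138.
Under exogeneity, PAF = [P(Y=1) − p₀] / P(Y=1).
PAF = (0.087138 − 0.062308) / 0.087138 ≈ 0.2849

PAF ≈ 0.285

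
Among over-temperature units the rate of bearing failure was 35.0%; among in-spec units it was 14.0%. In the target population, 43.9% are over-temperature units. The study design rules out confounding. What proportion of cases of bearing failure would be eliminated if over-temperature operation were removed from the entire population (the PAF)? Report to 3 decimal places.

p₁ = 0.35, p₀ = 0.14.
Overall risk P(Y=1) = π·p₁ + (1−π)·p₀ = 0.439×0.35 + 0.561×0.14 = 0.23219.
Under exogeneity, PAF = [P(Y=1) − p₀] / P(Y=1).
PAF = (0.23219 − 0.14) / 0.23219 ≈ 0.3970

PAF ≈ 0.397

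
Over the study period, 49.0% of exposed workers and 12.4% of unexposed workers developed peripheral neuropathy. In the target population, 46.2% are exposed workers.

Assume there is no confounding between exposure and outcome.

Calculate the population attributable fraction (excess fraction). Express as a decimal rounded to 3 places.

p₁ = 0.49, p₀ = 0.124.
Overall risk P(Y=1) = π·p₁ + (1−π)·p₀ = 0.462×0.49 + 0.538×0.124 = 0.29309.
Under exogeneity, PAF = [P(Y=1) − p₀] / P(Y=1).
PAF = (0.29309 − 0.124) / 0.29309 ≈ 0.5769

PAF ≈ 0.577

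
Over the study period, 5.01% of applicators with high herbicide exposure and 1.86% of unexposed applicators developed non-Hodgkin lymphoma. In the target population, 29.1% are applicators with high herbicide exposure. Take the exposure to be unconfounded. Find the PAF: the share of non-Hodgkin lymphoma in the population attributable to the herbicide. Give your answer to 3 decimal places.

PAF ≈ 0.330

p₁ = 0.0501, p₀ = 0.0186.
Overall risk P(Y=1) = π·p₁ + (1−π)·p₀ = 0.291×0.0501 + 0.709×0.0186 = 0.027766.
Under exogeneity, PAF = [P(Y=1) − p₀] / P(Y=1).
PAF = (0.027766 − 0.0186) / 0.027766 ≈ 0.3301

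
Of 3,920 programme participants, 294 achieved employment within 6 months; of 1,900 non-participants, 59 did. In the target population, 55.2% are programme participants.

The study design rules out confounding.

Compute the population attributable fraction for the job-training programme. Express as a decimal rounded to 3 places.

PAF ≈ 0.439

p₁ = P(outcome | exposed) = 294/3920 = 0.075
p₀ = P(outcome | unexposed) = 59/1900 = 0.031053
Overall risk P(Y=1) = π·p₁ + (1−π)·p₀ = 0.552×0.075 + 0.448×0.031053 = 0.055312.
Under exogeneity, PAF = [P(Y=1) − p₀] / P(Y=1).
PAF = (0.055312 − 0.031053) / 0.055312 ≈ 0.4386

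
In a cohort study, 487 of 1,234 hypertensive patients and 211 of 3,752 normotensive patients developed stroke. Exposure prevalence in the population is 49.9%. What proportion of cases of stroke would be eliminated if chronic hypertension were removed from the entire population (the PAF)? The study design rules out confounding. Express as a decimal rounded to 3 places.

PAF ≈ 0.750

p₁ = P(outcome | exposed) = 487/1234 = 0.39465
p₀ = P(outcome | unexposed) = 211/3752 = 0.056237
Overall risk P(Y=1) = π·p₁ + (1−π)·p₀ = 0.499×0.39465 + 0.501×0.056237 = 0.22511.
Under exogeneity, PAF = [P(Y=1) − p₀] / P(Y=1).
PAF = (0.22511 − 0.056237) / 0.22511 ≈ 0.7502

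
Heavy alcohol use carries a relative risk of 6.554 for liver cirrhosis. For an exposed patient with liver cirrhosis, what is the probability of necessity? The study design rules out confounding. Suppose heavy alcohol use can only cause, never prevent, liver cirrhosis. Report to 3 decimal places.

PN ≈ 0.847

Under exogeneity and monotonicity, PN = (RR − 1) / RR = 1 − 1/RR.
PN = (6.554 − 1) / 6.554 = 5.554 / 6.554 ≈ 0.8474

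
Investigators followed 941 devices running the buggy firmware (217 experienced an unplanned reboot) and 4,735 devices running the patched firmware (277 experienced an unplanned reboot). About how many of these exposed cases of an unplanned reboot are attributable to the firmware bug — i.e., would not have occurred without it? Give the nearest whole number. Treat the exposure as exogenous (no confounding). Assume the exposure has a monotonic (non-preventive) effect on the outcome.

about 162 cases

p₁ = P(outcome | exposed) = 217/941 = 0.23061
p₀ = P(outcome | unexposed) = 277/4735 = 0.058501
PN = (p₁ − p₀)/p₁ = (0.23061 − 0.058501) / 0.23061 ≈ 0.74632.
Attributable cases ≈ PN × (exposed cases) = 0.74632 × 217 ≈ 161.95.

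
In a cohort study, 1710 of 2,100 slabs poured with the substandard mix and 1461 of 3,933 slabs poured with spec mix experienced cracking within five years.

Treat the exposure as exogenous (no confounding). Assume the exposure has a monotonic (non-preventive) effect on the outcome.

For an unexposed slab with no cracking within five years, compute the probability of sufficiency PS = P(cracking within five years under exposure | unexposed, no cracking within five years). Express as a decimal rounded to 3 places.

p₁ = P(outcome | exposed) = 1710/2100 = 0.81429
p₀ = P(outcome | unexposed) = 1461/3933 = 0.37147
Under exogeneity and monotonicity, PS = (p₁ − p₀) / (1 − p₀).
PS = (0.81429 − 0.37147) / (1 − 0.37147) = 0.44281 / 0.62853 ≈ 0.7045

PS ≈ 0.705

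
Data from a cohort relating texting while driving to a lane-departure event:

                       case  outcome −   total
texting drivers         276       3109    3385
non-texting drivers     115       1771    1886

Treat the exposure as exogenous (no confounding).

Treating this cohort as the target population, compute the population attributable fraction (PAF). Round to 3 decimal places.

PAF ≈ 0.178

p₁ = P(outcome | exposed) = 276/3385 = 0.081536
p₀ = P(outcome | unexposed) = 115/1886 = 0.060976
Exposure prevalence π = 3385/5271 = 0.64219; overall risk P(Y=1) = 0.074179.
Under exogeneity, PAF = [P(Y=1) − p₀]/P(Y=1).
PAF = (0.074179 − 0.060976) / 0.074179 ≈ 0.1780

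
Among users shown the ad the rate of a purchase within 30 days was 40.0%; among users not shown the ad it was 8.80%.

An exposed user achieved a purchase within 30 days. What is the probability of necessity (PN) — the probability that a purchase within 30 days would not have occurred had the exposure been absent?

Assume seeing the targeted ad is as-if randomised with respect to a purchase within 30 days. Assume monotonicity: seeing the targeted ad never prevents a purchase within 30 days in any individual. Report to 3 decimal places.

p₁ = 0.4, p₀ = 0.088.
Under exogeneity and monotonicity, PN = (p₁ − p₀) / p₁.
PN = (0.4 − 0.088) / 0.4 = 0.312 / 0.4 ≈ 0.7800

PN ≈ 0.780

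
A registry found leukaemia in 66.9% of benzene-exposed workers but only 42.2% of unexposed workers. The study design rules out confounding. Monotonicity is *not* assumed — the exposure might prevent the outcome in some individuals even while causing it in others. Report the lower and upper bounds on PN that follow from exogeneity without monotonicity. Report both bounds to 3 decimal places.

0.369 ≤ PN ≤ 0.864

p₁ = 0.669, p₀ = 0.422.
Under exogeneity alone the bounds on PN are max{0,(p₁−p₀)/p₁} ≤ PN ≤ min{1,(1−p₀)/p₁}.
  lower = (p₁ − p₀)/p₁ = 0.247 / 0.669 ≈ 0.3692
  upper = min{1, (1 − p₀)/p₁} = 0.578 / 0.669 ≈ 0.8640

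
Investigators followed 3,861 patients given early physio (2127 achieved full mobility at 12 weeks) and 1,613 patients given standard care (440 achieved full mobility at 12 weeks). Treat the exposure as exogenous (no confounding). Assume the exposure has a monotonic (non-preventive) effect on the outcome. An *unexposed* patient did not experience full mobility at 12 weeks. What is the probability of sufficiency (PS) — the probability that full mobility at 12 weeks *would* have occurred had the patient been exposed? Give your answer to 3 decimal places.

PS ≈ 0.382

p₁ = P(outcome | exposed) = 2127/3861 = 0.55089
p₀ = P(outcome | unexposed) = 440/1613 = 0.27278
Under exogeneity and monotonicity, PS = (p₁ − p₀) / (1 − p₀).
PS = (0.55089 − 0.27278) / (1 − 0.27278) = 0.27811 / 0.72722 ≈ 0.3824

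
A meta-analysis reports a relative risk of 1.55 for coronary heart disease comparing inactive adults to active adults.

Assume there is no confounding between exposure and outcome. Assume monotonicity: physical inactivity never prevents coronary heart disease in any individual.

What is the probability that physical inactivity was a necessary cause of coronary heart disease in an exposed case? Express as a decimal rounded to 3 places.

PN ≈ 0.355

Under exogeneity and monotonicity, PN = (RR − 1) / RR = 1 − 1/RR.
PN = (1.55 − 1) / 1.55 = 0.55 / 1.55 ≈ 0.3548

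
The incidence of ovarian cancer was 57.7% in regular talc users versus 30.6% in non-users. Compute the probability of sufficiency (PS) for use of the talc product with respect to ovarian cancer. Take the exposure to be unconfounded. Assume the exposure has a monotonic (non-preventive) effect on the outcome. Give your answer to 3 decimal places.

PS ≈ 0.390

p₁ = 0.577, p₀ = 0.306.
Under exogeneity and monotonicity, PS = (p₁ − p₀) / (1 − p₀).
PS = (0.577 − 0.306) / (1 − 0.306) = 0.271 / 0.694 ≈ 0.3905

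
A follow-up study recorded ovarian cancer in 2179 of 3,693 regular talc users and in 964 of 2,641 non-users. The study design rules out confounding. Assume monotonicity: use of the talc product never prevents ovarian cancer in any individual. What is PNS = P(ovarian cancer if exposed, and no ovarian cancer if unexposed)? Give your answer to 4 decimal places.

p₁ = P(outcome | exposed) = 2179/3693 = 0.59004
p₀ = P(outcome | unexposed) = 964/2641 = 0.36501
Under exogeneity and monotonicity, PNS = p₁ − p₀.
PNS = 0.59004 − 0.36501 = 0.22502

PNS ≈ 0.2250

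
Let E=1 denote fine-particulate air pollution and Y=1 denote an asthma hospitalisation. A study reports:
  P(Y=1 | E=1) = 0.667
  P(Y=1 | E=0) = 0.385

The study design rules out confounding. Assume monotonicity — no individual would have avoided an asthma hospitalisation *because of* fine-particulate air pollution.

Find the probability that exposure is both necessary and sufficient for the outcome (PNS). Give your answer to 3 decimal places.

Let p₁ = 0.667, p₀ = 0.385.
Under exogeneity and monotonicity, PNS = p₁ − p₀.
PNS = 0.667 − 0.385 = 0.282

PNS ≈ 0.282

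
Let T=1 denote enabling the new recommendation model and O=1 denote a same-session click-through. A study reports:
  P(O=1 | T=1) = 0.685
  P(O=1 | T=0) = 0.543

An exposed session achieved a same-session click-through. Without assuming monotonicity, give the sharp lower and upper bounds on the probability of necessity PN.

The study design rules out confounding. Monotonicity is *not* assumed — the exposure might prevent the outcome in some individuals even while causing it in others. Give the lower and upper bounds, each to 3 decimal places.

Let p₁ = 0.685, p₀ = 0.543.
Under exogeneity alone the bounds on PN are max{0,(p₁−p₀)/p₁} ≤ PN ≤ min{1,(1−p₀)/p₁}.
  lower = (p₁ − p₀)/p₁ = 0.142 / 0.685 ≈ 0.2073
  upper = min{1, (1 − p₀)/p₁} = 0.457 / 0.685 ≈ 0.6672

0.207 ≤ PN ≤ 0.667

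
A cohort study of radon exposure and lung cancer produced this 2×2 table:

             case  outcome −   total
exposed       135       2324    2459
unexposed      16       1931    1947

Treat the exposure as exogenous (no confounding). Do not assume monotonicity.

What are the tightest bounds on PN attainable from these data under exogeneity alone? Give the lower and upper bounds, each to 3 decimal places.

p₁ = P(outcome | exposed) = 135/2459 = 0.0549
p₀ = P(outcome | unexposed) = 16/1947 = 0.0082178
Under exogeneity alone the bounds on PN are max{0,(p₁−p₀)/p₁} ≤ PN ≤ min{1,(1−p₀)/p₁}.
  lower = (p₁ − p₀)/p₁ = 0.046683 / 0.0549 ≈ 0.8503
  upper = min{1, (1 − p₀)/p₁} = 0.99178 / 0.0549 ≈ 18.0651 → capped at 1

0.850 ≤ PN ≤ 1.000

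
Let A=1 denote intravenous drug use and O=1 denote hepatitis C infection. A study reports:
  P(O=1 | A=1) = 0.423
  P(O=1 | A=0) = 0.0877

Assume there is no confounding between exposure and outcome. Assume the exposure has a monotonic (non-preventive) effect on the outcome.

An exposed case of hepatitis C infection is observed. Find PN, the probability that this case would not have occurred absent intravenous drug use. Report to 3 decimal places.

PN ≈ 0.793

Let p₁ = 0.423, p₀ = 0.0877.
Under exogeneity and monotonicity, PN = (p₁ − p₀) / p₁.
PN = (0.423 − 0.0877) / 0.423 = 0.3353 / 0.423 ≈ 0.7927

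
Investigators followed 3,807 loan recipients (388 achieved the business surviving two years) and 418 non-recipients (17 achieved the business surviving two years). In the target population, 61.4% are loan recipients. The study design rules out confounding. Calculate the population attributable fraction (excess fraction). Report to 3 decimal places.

p₁ = P(outcome | exposed) = 388/3807 = 0.10192
p₀ = P(outcome | unexposed) = 17/418 = 0.04067
Overall risk P(Y=1) = π·p₁ + (1−π)·p₀ = 0.614×0.10192 + 0.386×0.04067 = 0.078276.
Under exogeneity, PAF = [P(Y=1) − p₀] / P(Y=1).
PAF = (0.078276 − 0.04067) / 0.078276 ≈ 0.4804

PAF ≈ 0.480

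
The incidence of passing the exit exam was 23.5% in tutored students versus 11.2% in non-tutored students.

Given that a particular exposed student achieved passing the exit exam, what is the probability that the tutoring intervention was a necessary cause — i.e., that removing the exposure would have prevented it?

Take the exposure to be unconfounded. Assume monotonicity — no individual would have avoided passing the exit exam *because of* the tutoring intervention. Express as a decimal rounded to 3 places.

p₁ = 0.235, p₀ = 0.112.
Under exogeneity and monotonicity, PN = (p₁ − p₀) / p₁.
PN = (0.235 − 0.112) / 0.235 = 0.123 / 0.235 ≈ 0.5234

PN ≈ 0.523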